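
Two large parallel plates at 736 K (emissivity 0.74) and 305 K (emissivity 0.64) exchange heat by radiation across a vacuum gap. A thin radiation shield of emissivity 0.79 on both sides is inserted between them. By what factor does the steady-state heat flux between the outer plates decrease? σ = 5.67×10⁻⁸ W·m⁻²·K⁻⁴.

factor ≈ 1.80

Without shield: q₀ = σΔ(T⁴)/(1/ε₁+1/ε₂−1) with denominator 1.914.
With shield the two gaps are in series; the resistances add: (1/ε₁+1/ε_s−1)+(1/ε_s+1/ε₂−1) = 1.617+1.828 = 3.445.
Heat-flux ratio q₀/q = 3.445/1.914.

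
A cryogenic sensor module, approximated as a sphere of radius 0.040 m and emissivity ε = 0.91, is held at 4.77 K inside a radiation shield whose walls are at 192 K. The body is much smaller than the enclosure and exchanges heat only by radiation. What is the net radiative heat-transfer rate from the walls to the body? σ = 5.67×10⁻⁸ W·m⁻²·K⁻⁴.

P_net ≈ 1.41 W

For a small grey body in a large enclosure: P_net = εσA(T_body⁴ − T_wall⁴).
A = 4πr² = 0.02011 m²; T_body⁴ − T_wall⁴ = 517.7 − 1.359×10⁹ = -1.359×10⁹ K⁴.
|P_net| = 0.91·5.67×10⁻⁸·0.02011·1.359×10⁹.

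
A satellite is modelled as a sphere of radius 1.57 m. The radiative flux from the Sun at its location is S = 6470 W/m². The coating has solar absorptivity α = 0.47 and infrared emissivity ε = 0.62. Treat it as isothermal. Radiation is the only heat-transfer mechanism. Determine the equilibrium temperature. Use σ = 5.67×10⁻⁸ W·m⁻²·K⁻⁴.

At equilibrium, absorbed power = emitted power.
Absorbing cross-section = πr² = 7.744 m²; emitting surface = 4πr² = 30.97 m² (ratio 4).
αS·A_cross = εσ·A_surf·T⁴  ⇒  T⁴ = αS/(ε·4σ).
T⁴ = 0.470·6470/(0.62·4·5.67×10⁻⁸) = 2.163×10¹⁰ K⁴.
T = (2.163×10¹⁰)^(1/4).

T ≈ 383 K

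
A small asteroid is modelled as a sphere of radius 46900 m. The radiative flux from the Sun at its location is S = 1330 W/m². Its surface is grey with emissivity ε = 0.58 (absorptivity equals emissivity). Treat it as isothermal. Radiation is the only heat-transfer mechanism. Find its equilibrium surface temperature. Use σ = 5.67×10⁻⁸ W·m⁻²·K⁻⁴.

At equilibrium, absorbed power = emitted power.
Absorbing cross-section = πr² = 6.910×10⁹ m²; emitting surface = 4πr² = 2.764×10¹⁰ m² (ratio 4).
εS·A_cross = εσ·A_surf·T⁴  ⇒  T⁴ = S/(4σ)   (ε cancels).
T⁴ = 1330/(4·5.67×10⁻⁸) = 5.864×10⁹ K⁴.
T = (5.864×10⁹)^(1/4).

T ≈ 277 K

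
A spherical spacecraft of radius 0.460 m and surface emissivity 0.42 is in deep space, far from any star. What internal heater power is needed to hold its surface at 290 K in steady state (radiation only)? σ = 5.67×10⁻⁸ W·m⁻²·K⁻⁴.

P ≈ 448 W

P = εσ·4πr²·T⁴.
4πr² = 2.659 m²; T⁴ = 7.073×10⁹ K⁴.
P = 0.42·5.67×10⁻⁸·2.659·7.073×10⁹.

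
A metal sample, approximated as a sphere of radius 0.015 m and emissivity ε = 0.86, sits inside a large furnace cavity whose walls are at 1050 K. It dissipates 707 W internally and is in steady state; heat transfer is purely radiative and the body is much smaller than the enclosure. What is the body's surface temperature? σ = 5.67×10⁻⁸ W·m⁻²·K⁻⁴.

For a small grey body in a large enclosure, net radiated power = εσA(T⁴ − T_w⁴).
Steady state: P = εσA(T⁴ − T_w⁴) with A = 4πr² = 0.002827 m².
T⁴ = P/(εσA) + T_w⁴ = 707/(0.86·5.67×10⁻⁸·0.002827) + (1050)⁴
    = 5.128×10¹² + 1.216×10¹² = 6.343×10¹² K⁴.

T ≈ 1590 K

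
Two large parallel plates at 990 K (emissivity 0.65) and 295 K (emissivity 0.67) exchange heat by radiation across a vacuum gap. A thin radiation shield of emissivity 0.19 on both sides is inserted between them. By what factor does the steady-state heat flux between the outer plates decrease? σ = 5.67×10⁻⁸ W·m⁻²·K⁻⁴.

Without shield: q₀ = σΔ(T⁴)/(1/ε₁+1/ε₂−1) with denominator 2.031.
With shield the two gaps are in series; the resistances add: (1/ε₁+1/ε_s−1)+(1/ε_s+1/ε₂−1) = 5.802+5.756 = 11.56.
Heat-flux ratio q₀/q = 11.56/2.031.

factor ≈ 5.69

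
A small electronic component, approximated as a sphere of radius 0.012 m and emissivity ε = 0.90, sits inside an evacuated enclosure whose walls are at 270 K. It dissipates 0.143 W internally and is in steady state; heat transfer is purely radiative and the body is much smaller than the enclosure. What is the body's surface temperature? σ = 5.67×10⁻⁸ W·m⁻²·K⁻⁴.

T ≈ 288 K

For a small grey body in a large enclosure, net radiated power = εσA(T⁴ − T_w⁴).
Steady state: P = εσA(T⁴ − T_w⁴) with A = 4πr² = 0.001810 m².
T⁴ = P/(εσA) + T_w⁴ = 0.143/(0.90·5.67×10⁻⁸·0.001810) + (270)⁴
    = 1.549×10⁹ + 5.314×10⁹ = 6.863×10⁹ K⁴.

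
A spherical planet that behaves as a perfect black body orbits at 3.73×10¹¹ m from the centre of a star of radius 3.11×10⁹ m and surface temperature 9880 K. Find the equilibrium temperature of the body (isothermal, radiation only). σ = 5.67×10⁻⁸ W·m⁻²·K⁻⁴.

The star's surface emits σT_*⁴; at distance d the flux is S = σT_*⁴(R_*/d)².
S = 5.67×10⁻⁸·(9880)⁴·(3.11×10⁹/3.73×10¹¹)² = 37560 W/m².
For an isothermal sphere T⁴ = (1−a)S/(4σ) = 1.656×10¹¹ K⁴.

T ≈ 638 K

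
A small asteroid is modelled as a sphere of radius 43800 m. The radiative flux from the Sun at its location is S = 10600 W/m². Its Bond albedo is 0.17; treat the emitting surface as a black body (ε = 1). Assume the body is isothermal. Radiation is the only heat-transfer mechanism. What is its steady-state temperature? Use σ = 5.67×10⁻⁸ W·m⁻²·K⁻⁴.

At equilibrium, absorbed power = emitted power.
Absorbing cross-section = πr² = 6.027×10⁹ m²; emitting surface = 4πr² = 2.411×10¹⁰ m² (ratio 4).
(1−a)S·A_cross = εσ·A_surf·T⁴  ⇒  T⁴ = (1−a)S/(4σ).
T⁴ = 0.830·10600/(4·5.67×10⁻⁸) = 3.879×10¹⁰ K⁴.
T = (3.879×10¹⁰)^(1/4).

T ≈ 444 K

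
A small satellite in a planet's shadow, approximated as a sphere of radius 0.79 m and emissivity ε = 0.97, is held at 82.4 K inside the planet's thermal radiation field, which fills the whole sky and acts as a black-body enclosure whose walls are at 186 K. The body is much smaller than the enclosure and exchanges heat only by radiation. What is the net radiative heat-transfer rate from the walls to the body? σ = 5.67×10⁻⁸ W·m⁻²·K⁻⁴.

P_net ≈ 496 W

For a small grey body in a large enclosure: P_net = εσA(T_body⁴ − T_wall⁴).
A = 4πr² = 7.843 m²; T_body⁴ − T_wall⁴ = 4.610×10⁷ − 1.197×10⁹ = -1.151×10⁹ K⁴.
|P_net| = 0.97·5.67×10⁻⁸·7.843·1.151×10⁹.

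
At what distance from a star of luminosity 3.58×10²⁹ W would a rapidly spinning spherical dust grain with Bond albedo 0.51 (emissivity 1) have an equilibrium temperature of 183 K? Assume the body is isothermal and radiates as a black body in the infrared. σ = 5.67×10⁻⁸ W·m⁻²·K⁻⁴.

For an isothermal black-emitting sphere, (1−a)S·πr² = σ·4πr²·T⁴ ⇒ S = 4σT⁴/(1−a).
S = 4·5.67×10⁻⁸·(183)⁴/0.490 = 519.1 W/m².
Flux falls as S = L/(4πd²), so d = √(L/(4πS)) = √(3.58×10²⁹/(4π·519.1)).

d ≈ 7.41×10¹² m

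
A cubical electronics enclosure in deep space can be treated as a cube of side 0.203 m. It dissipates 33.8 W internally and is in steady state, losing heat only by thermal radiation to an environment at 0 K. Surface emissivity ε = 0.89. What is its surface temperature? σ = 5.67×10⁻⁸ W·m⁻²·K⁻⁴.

T ≈ 228 K

Steady state: internal power = radiated power, P = εσA T⁴.
Radiating area A = 6L² = 0.2473 m².
T⁴ = P/(εσA) = 33.8/(0.89·5.67×10⁻⁸·0.2473) = 2.709×10⁹ K⁴.
T = (2.709×10⁹)^(1/4).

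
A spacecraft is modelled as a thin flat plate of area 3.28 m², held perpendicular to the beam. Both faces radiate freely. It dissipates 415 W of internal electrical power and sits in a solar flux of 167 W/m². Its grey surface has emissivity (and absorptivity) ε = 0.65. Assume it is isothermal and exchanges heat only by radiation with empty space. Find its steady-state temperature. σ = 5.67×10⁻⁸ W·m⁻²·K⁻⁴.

T ≈ 238 K

At steady state, absorbed solar power + internal power = radiated power.
Absorbed: α·S·A_cross = 0.65·167·3.280 = 356.0 W (cross-section A).
Total input = 356.0 + 415 = 771.0 W.
Radiated: εσ·A_surf·T⁴ with A_surf = 2A = 6.560 m².
T⁴ = 771.0/(0.65·5.67×10⁻⁸·6.560) = 3.189×10⁹ K⁴.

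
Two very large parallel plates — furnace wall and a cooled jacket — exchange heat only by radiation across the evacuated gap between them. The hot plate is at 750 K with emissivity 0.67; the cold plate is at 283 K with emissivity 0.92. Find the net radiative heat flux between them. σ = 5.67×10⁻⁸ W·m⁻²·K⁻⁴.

For two infinite grey parallel plates, q = σ(T₁⁴ − T₂⁴)/(1/ε₁ + 1/ε₂ − 1).
T₁⁴ − T₂⁴ = 3.164×10¹¹ − 6.414×10⁹ = 3.100×10¹¹ K⁴.
1/ε₁ + 1/ε₂ − 1 = 1.493 + 1.087 − 1 = 1.579.
q = 5.67×10⁻⁸ × 3.100×10¹¹ / 1.579.

q ≈ 11100 W/m²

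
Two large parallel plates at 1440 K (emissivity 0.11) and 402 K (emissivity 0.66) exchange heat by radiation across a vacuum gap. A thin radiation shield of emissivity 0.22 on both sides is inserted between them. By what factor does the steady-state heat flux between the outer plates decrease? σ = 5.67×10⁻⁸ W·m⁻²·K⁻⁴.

Without shield: q₀ = σΔ(T⁴)/(1/ε₁+1/ε₂−1) with denominator 9.606.
With shield the two gaps are in series; the resistances add: (1/ε₁+1/ε_s−1)+(1/ε_s+1/ε₂−1) = 12.64+5.061 = 17.70.
Heat-flux ratio q₀/q = 17.70/9.606.

factor ≈ 1.84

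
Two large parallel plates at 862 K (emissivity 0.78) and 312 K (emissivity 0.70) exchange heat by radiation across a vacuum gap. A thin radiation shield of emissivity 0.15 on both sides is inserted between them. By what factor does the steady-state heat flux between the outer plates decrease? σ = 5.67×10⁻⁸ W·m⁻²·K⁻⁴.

Without shield: q₀ = σΔ(T⁴)/(1/ε₁+1/ε₂−1) with denominator 1.711.
With shield the two gaps are in series; the resistances add: (1/ε₁+1/ε_s−1)+(1/ε_s+1/ε₂−1) = 6.949+7.095 = 14.04.
Heat-flux ratio q₀/q = 14.04/1.711.

factor ≈ 8.21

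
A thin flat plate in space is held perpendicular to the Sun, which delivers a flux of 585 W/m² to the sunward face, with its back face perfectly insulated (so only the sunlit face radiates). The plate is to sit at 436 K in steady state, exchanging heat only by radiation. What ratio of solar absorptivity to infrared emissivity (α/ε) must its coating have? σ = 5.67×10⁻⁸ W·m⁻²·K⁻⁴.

Balance: αS·A = εσ·1A·T⁴ ⇒ α/ε = σT⁴/S.
α/ε = 5.67×10⁻⁸·(436)⁴/585 = 5.67×10⁻⁸·3.614×10¹⁰/585.

α/ε ≈ 3.50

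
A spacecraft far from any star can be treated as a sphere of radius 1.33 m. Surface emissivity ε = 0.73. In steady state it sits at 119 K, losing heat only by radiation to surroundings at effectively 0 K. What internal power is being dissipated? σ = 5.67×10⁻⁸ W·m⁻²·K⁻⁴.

P ≈ 185 W

Steady state: P = εσA T⁴.
A = 4πr² = 22.23 m²; T⁴ = (119)⁴ = 2.005×10⁸ K⁴.
P = 0.73 × 5.67×10⁻⁸ × 22.23 × 2.005×10⁸.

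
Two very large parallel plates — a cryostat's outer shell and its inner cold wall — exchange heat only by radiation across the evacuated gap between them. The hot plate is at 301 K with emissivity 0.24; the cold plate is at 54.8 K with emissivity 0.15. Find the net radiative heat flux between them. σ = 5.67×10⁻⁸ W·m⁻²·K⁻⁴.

q ≈ 47.3 W/m²

For two infinite grey parallel plates, q = σ(T₁⁴ − T₂⁴)/(1/ε₁ + 1/ε₂ − 1).
T₁⁴ − T₂⁴ = 8.209×10⁹ − 9.018×10⁶ = 8.200×10⁹ K⁴.
1/ε₁ + 1/ε₂ − 1 = 4.167 + 6.667 − 1 = 9.833.
q = 5.67×10⁻⁸ × 8.200×10⁹ / 9.833.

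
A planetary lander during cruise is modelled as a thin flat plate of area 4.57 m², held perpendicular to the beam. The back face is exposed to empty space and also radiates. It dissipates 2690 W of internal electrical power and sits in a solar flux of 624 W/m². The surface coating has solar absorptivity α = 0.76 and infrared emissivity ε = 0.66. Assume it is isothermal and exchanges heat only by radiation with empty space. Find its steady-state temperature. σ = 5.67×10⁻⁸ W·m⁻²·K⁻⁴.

At steady state, absorbed solar power + internal power = radiated power.
Absorbed: α·S·A_cross = 0.76·624·4.570 = 2167 W (cross-section A).
Total input = 2167 + 2690 = 4857 W.
Radiated: εσ·A_surf·T⁴ with A_surf = 2A = 9.140 m².
T⁴ = 4857/(0.66·5.67×10⁻⁸·9.140) = 1.420×10¹⁰ K⁴.

T ≈ 345 K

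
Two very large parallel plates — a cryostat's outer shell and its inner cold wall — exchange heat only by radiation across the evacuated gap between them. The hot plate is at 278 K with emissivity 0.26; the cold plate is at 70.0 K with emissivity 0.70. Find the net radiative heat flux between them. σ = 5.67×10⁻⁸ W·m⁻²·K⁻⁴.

For two infinite grey parallel plates, q = σ(T₁⁴ − T₂⁴)/(1/ε₁ + 1/ε₂ − 1).
T₁⁴ − T₂⁴ = 5.973×10⁹ − 2.401×10⁷ = 5.949×10⁹ K⁴.
1/ε₁ + 1/ε₂ − 1 = 3.846 + 1.429 − 1 = 4.275.
q = 5.67×10⁻⁸ × 5.949×10⁹ / 4.275.

q ≈ 78.9 W/m²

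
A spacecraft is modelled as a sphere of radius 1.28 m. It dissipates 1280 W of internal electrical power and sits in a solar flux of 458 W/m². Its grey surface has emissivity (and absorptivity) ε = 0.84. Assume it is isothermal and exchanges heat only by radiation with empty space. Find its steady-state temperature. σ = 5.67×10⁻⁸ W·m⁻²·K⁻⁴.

At steady state, absorbed solar power + internal power = radiated power.
Absorbed: α·S·A_cross = 0.84·458·5.147 = 1980 W (cross-section πr²).
Total input = 1980 + 1280 = 3260 W.
Radiated: εσ·A_surf·T⁴ with A_surf = 4πr² = 20.59 m².
T⁴ = 3260/(0.84·5.67×10⁻⁸·20.59) = 3.325×10⁹ K⁴.

T ≈ 240 K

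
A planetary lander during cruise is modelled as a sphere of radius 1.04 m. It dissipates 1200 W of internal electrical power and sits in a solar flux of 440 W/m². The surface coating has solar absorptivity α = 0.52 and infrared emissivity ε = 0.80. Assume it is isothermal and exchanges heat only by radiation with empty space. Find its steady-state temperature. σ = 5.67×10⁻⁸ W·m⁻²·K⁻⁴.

At steady state, absorbed solar power + internal power = radiated power.
Absorbed: α·S·A_cross = 0.52·440·3.398 = 777.5 W (cross-section πr²).
Total input = 777.5 + 1200 = 1977 W.
Radiated: εσ·A_surf·T⁴ with A_surf = 4πr² = 13.59 m².
T⁴ = 1977/(0.80·5.67×10⁻⁸·13.59) = 3.207×10⁹ K⁴.

T ≈ 238 K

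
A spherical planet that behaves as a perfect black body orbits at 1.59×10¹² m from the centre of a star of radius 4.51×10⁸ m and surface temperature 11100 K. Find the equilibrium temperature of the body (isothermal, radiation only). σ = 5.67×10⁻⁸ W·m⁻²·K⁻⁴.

T ≈ 132 K

The star's surface emits σT_*⁴; at distance d the flux is S = σT_*⁴(R_*/d)².
S = 5.67×10⁻⁸·(11100)⁴·(4.51×10⁸/1.59×10¹²)² = 69.25 W/m².
For an isothermal sphere T⁴ = (1−a)S/(4σ) = 3.053×10⁸ K⁴.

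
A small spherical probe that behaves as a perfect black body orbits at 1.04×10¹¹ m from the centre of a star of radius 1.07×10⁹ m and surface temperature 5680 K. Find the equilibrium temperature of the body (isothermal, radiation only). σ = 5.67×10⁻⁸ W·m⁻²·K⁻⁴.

The star's surface emits σT_*⁴; at distance d the flux is S = σT_*⁴(R_*/d)².
S = 5.67×10⁻⁸·(5680)⁴·(1.07×10⁹/1.04×10¹¹)² = 6247 W/m².
For an isothermal sphere T⁴ = (1−a)S/(4σ) = 2.754×10¹⁰ K⁴.

T ≈ 407 K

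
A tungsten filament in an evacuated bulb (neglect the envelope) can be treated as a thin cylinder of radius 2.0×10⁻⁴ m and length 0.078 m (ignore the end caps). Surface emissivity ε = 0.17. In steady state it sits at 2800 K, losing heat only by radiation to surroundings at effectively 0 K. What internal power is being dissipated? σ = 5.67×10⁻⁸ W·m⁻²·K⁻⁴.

Steady state: P = εσA T⁴.
A = 2πrL = 9.802×10⁻⁵ m²; T⁴ = (2800)⁴ = 6.147×10¹³ K⁴.
P = 0.17 × 5.67×10⁻⁸ × 9.802×10⁻⁵ × 6.147×10¹³.

P ≈ 58.1 W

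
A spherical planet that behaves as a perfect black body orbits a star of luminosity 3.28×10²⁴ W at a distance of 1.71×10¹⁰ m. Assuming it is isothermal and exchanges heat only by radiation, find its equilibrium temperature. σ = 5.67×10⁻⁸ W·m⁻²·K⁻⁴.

T ≈ 250 K

First find the stellar flux at distance d: S = L/(4πd²) = 3.28×10²⁴/(4π·(1.71×10¹⁰)²) = 892.6 W/m².
For an isothermal sphere, absorbed (1−a)S·πr² = emitted σ·4πr²·T⁴, so T⁴ = (1−a)S/(4σ).
T⁴ = 1.00·892.6/(4·5.67×10⁻⁸) = 3.936×10⁹ K⁴.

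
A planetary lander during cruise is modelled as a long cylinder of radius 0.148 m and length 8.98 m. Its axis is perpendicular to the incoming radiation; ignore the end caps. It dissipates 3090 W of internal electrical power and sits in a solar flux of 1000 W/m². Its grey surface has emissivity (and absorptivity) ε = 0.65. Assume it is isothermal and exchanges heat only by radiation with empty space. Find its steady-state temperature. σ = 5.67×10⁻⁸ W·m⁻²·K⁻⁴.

T ≈ 354 K

At steady state, absorbed solar power + internal power = radiated power.
Absorbed: α·S·A_cross = 0.65·1000·2.658 = 1728 W (cross-section 2rL).
Total input = 1728 + 3090 = 4818 W.
Radiated: εσ·A_surf·T⁴ with A_surf = 2πrL = 8.351 m².
T⁴ = 4818/(0.65·5.67×10⁻⁸·8.351) = 1.565×10¹⁰ K⁴.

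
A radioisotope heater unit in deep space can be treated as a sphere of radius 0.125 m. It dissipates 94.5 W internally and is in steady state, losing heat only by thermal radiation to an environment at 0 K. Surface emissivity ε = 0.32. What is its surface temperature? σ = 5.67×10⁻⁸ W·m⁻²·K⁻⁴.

Steady state: internal power = radiated power, P = εσA T⁴.
Radiating area A = 4πr² = 0.1963 m².
T⁴ = P/(εσA) = 94.5/(0.32·5.67×10⁻⁸·0.1963) = 2.653×10¹⁰ K⁴.
T = (2.653×10¹⁰)^(1/4).

T ≈ 404 K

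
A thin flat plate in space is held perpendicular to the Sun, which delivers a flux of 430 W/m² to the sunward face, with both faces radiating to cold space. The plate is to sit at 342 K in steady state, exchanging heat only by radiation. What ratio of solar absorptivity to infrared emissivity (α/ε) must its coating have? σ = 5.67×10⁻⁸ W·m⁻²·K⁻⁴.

Balance: αS·A = εσ·2A·T⁴ ⇒ α/ε = 2σT⁴/S.
α/ε = 2·5.67×10⁻⁸·(342)⁴/430 = 2·5.67×10⁻⁸·1.368×10¹⁰/430.

α/ε ≈ 3.61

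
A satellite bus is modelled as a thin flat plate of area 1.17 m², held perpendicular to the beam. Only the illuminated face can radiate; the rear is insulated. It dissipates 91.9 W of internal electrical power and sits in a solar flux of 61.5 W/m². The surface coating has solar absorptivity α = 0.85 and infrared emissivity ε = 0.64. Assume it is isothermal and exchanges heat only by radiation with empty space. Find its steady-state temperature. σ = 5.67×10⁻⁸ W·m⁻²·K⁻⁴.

T ≈ 245 K

At steady state, absorbed solar power + internal power = radiated power.
Absorbed: α·S·A_cross = 0.85·61.5·1.170 = 61.16 W (cross-section A).
Total input = 61.16 + 91.9 = 153.1 W.
Radiated: εσ·A_surf·T⁴ with A_surf = A = 1.170 m².
T⁴ = 153.1/(0.64·5.67×10⁻⁸·1.170) = 3.605×10⁹ K⁴.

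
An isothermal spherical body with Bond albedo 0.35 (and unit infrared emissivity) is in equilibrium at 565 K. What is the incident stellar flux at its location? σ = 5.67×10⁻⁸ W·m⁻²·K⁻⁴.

(1−a)S·πr² = σ·4πr²·T⁴ ⇒ S = 4σT⁴/(1−a).
S = 4·5.67×10⁻⁸·1.019×10¹¹/0.650.

S ≈ 35600 W/m²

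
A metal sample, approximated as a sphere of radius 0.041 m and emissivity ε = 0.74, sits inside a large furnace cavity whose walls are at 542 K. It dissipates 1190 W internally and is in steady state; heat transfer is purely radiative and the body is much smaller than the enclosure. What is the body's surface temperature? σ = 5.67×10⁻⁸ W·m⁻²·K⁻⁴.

T ≈ 1090 K

For a small grey body in a large enclosure, net radiated power = εσA(T⁴ − T_w⁴).
Steady state: P = εσA(T⁴ − T_w⁴) with A = 4πr² = 0.02112 m².
T⁴ = P/(εσA) + T_w⁴ = 1190/(0.74·5.67×10⁻⁸·0.02112) + (542)⁴
    = 1.343×10¹² + 8.630×10¹⁰ = 1.429×10¹² K⁴.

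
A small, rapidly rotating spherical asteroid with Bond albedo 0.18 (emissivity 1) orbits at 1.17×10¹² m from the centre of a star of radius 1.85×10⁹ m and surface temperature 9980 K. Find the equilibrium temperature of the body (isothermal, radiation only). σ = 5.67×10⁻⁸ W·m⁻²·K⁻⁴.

T ≈ 267 K

The star's surface emits σT_*⁴; at distance d the flux is S = σT_*⁴(R_*/d)².
S = 5.67×10⁻⁸·(9980)⁴·(1.85×10⁹/1.17×10¹²)² = 1406 W/m².
For an isothermal sphere T⁴ = (1−a)S/(4σ) = 5.084×10⁹ K⁴.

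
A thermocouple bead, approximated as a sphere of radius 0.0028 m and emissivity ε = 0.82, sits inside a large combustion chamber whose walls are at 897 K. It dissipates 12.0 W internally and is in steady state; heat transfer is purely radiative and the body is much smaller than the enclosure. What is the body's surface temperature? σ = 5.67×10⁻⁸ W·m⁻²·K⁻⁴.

T ≈ 1340 K

For a small grey body in a large enclosure, net radiated power = εσA(T⁴ − T_w⁴).
Steady state: P = εσA(T⁴ − T_w⁴) with A = 4πr² = 9.852×10⁻⁵ m².
T⁴ = P/(εσA) + T_w⁴ = 12.0/(0.82·5.67×10⁻⁸·9.852×10⁻⁵) + (897)⁴
    = 2.620×10¹² + 6.474×10¹¹ = 3.267×10¹² K⁴.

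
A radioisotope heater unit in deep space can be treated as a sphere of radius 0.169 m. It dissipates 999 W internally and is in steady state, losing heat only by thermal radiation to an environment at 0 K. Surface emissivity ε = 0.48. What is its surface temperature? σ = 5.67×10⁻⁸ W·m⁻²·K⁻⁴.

T ≈ 566 K

Steady state: internal power = radiated power, P = εσA T⁴.
Radiating area A = 4πr² = 0.3589 m².
T⁴ = P/(εσA) = 999/(0.48·5.67×10⁻⁸·0.3589) = 1.023×10¹¹ K⁴.
T = (1.023×10¹¹)^(1/4).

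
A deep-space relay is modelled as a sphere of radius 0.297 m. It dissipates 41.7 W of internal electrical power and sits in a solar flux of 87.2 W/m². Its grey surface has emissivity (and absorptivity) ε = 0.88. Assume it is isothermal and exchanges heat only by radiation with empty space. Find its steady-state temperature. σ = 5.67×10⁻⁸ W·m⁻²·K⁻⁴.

At steady state, absorbed solar power + internal power = radiated power.
Absorbed: α·S·A_cross = 0.88·87.2·0.2771 = 21.26 W (cross-section πr²).
Total input = 21.26 + 41.7 = 62.96 W.
Radiated: εσ·A_surf·T⁴ with A_surf = 4πr² = 1.108 m².
T⁴ = 62.96/(0.88·5.67×10⁻⁸·1.108) = 1.138×10⁹ K⁴.

T ≈ 184 K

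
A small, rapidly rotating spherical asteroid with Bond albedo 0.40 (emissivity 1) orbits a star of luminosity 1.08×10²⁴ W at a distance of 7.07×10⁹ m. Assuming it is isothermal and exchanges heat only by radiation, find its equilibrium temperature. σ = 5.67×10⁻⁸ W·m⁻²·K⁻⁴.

T ≈ 260 K

First find the stellar flux at distance d: S = L/(4πd²) = 1.08×10²⁴/(4π·(7.07×10⁹)²) = 1719 W/m².
For an isothermal sphere, absorbed (1−a)S·πr² = emitted σ·4πr²·T⁴, so T⁴ = (1−a)S/(4σ).
T⁴ = 0.600·1719/(4·5.67×10⁻⁸) = 4.549×10⁹ K⁴.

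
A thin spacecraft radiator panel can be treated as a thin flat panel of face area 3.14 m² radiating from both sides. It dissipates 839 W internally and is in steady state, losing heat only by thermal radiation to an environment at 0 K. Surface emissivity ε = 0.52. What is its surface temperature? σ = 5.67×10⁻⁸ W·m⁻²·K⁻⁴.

Steady state: internal power = radiated power, P = εσA T⁴.
Radiating area A = 2·3.14 = 6.280 m².
T⁴ = P/(εσA) = 839/(0.52·5.67×10⁻⁸·6.280) = 4.531×10⁹ K⁴.
T = (4.531×10⁹)^(1/4).

T ≈ 259 K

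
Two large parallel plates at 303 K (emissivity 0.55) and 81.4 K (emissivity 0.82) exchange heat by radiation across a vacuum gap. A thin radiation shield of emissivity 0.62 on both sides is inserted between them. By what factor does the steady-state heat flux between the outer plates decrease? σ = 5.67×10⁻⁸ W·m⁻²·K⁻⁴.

factor ≈ 2.09

Without shield: q₀ = σΔ(T⁴)/(1/ε₁+1/ε₂−1) with denominator 2.038.
With shield the two gaps are in series; the resistances add: (1/ε₁+1/ε_s−1)+(1/ε_s+1/ε₂−1) = 2.431+1.832 = 4.264.
Heat-flux ratio q₀/q = 4.264/2.038.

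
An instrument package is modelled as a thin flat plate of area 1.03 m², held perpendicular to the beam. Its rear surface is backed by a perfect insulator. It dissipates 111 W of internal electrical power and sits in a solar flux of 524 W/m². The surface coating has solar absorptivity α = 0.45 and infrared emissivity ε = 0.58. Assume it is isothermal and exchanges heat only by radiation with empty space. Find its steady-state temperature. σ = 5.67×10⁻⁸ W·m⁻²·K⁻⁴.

At steady state, absorbed solar power + internal power = radiated power.
Absorbed: α·S·A_cross = 0.45·524·1.030 = 242.9 W (cross-section A).
Total input = 242.9 + 111 = 353.9 W.
Radiated: εσ·A_surf·T⁴ with A_surf = A = 1.030 m².
T⁴ = 353.9/(0.58·5.67×10⁻⁸·1.030) = 1.045×10¹⁰ K⁴.

T ≈ 320 K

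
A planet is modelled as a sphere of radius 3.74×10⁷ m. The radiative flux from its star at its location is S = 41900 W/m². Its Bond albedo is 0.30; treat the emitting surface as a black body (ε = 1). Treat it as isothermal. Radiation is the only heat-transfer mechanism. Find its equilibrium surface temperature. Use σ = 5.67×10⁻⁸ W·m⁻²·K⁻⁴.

T ≈ 600 K

At equilibrium, absorbed power = emitted power.
Absorbing cross-section = πr² = 4.394×10¹⁵ m²; emitting surface = 4πr² = 1.758×10¹⁶ m² (ratio 4).
(1−a)S·A_cross = εσ·A_surf·T⁴  ⇒  T⁴ = (1−a)S/(4σ).
T⁴ = 0.700·41900/(4·5.67×10⁻⁸) = 1.293×10¹¹ K⁴.
T = (1.293×10¹¹)^(1/4).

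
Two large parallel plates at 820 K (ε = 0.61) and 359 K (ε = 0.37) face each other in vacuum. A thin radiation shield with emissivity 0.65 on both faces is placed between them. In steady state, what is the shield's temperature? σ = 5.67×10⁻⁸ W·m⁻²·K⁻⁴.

T_s ≈ 726 K

In steady state the net flux on the hot side equals that on the cold side.
σ(T₁⁴−T_s⁴)/D₁ = σ(T_s⁴−T₂⁴)/D₂, with D₁ = 1/ε₁+1/ε_s−1 = 2.178, D₂ = 1/ε_s+1/ε₂−1 = 3.241.
Solve for T_s⁴: T_s⁴ = (D₂·T₁⁴ + D₁·T₂⁴)/(D₁+D₂) = 2.771×10¹¹ K⁴.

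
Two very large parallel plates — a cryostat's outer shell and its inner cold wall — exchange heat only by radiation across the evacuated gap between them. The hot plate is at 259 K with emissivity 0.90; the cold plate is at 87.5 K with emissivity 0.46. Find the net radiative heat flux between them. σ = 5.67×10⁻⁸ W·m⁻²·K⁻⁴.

For two infinite grey parallel plates, q = σ(T₁⁴ − T₂⁴)/(1/ε₁ + 1/ε₂ − 1).
T₁⁴ − T₂⁴ = 4.500×10⁹ − 5.862×10⁷ = 4.441×10⁹ K⁴.
1/ε₁ + 1/ε₂ − 1 = 1.111 + 2.174 − 1 = 2.285.
q = 5.67×10⁻⁸ × 4.441×10⁹ / 2.285.

q ≈ 110 W/m²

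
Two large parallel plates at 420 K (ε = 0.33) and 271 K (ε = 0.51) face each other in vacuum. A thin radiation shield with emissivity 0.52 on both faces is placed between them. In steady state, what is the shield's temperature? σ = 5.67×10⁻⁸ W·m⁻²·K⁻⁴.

T_s ≈ 357 K

In steady state the net flux on the hot side equals that on the cold side.
σ(T₁⁴−T_s⁴)/D₁ = σ(T_s⁴−T₂⁴)/D₂, with D₁ = 1/ε₁+1/ε_s−1 = 3.953, D₂ = 1/ε_s+1/ε₂−1 = 2.884.
Solve for T_s⁴: T_s⁴ = (D₂·T₁⁴ + D₁·T₂⁴)/(D₁+D₂) = 1.624×10¹⁰ K⁴.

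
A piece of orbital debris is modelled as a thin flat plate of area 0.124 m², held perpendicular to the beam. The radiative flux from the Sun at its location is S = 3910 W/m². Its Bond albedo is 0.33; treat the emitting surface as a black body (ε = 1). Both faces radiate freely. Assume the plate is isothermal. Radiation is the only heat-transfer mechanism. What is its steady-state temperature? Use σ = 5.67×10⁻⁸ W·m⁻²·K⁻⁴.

At equilibrium, absorbed power = emitted power.
Absorbing cross-section = A = 0.1240 m²; emitting surface = 2A = 0.2480 m² (ratio 2).
(1−a)S·A_cross = εσ·A_surf·T⁴  ⇒  T⁴ = (1−a)S/(2σ).
T⁴ = 0.670·3910/(2·5.67×10⁻⁸) = 2.310×10¹⁰ K⁴.
T = (2.310×10¹⁰)^(1/4).

T ≈ 390 K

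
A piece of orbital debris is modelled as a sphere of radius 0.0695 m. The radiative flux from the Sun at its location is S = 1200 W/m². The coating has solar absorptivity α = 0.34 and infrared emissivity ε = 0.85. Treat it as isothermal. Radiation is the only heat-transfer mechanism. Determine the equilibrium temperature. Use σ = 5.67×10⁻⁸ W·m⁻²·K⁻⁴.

At equilibrium, absorbed power = emitted power.
Absorbing cross-section = πr² = 0.01517 m²; emitting surface = 4πr² = 0.06070 m² (ratio 4).
αS·A_cross = εσ·A_surf·T⁴  ⇒  T⁴ = αS/(ε·4σ).
T⁴ = 0.340·1200/(0.85·4·5.67×10⁻⁸) = 2.116×10⁹ K⁴.
T = (2.116×10⁹)^(1/4).

T ≈ 214 K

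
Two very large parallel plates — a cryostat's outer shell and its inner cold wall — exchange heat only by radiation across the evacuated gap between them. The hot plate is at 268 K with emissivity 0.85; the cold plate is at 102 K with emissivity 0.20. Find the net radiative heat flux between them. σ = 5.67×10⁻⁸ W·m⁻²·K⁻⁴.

q ≈ 55.3 W/m²

For two infinite grey parallel plates, q = σ(T₁⁴ − T₂⁴)/(1/ε₁ + 1/ε₂ − 1).
T₁⁴ − T₂⁴ = 5.159×10⁹ − 1.082×10⁸ = 5.050×10⁹ K⁴.
1/ε₁ + 1/ε₂ − 1 = 1.176 + 5.000 − 1 = 5.176.
q = 5.67×10⁻⁸ × 5.050×10⁹ / 5.176.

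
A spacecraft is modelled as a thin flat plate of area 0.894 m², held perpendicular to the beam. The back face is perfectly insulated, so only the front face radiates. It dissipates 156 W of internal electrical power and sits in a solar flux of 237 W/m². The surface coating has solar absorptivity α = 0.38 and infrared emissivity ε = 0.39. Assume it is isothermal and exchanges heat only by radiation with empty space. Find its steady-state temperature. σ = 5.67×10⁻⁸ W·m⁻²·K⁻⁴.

At steady state, absorbed solar power + internal power = radiated power.
Absorbed: α·S·A_cross = 0.38·237·0.8940 = 80.51 W (cross-section A).
Total input = 80.51 + 156 = 236.5 W.
Radiated: εσ·A_surf·T⁴ with A_surf = A = 0.8940 m².
T⁴ = 236.5/(0.39·5.67×10⁻⁸·0.8940) = 1.196×10¹⁰ K⁴.

T ≈ 331 K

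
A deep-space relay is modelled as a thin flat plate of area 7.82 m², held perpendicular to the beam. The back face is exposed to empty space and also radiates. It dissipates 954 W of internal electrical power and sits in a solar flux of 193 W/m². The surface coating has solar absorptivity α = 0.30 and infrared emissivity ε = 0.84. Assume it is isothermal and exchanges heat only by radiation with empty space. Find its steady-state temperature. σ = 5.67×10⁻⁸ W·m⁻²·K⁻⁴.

At steady state, absorbed solar power + internal power = radiated power.
Absorbed: α·S·A_cross = 0.30·193·7.820 = 452.8 W (cross-section A).
Total input = 452.8 + 954 = 1407 W.
Radiated: εσ·A_surf·T⁴ with A_surf = 2A = 15.64 m².
T⁴ = 1407/(0.84·5.67×10⁻⁸·15.64) = 1.889×10⁹ K⁴.

T ≈ 208 K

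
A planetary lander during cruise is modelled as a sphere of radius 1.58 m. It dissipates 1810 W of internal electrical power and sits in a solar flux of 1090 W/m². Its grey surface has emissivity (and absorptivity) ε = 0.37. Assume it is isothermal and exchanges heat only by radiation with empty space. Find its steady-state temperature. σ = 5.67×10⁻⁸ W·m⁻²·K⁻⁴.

T ≈ 295 K

At steady state, absorbed solar power + internal power = radiated power.
Absorbed: α·S·A_cross = 0.37·1090·7.843 = 3163 W (cross-section πr²).
Total input = 3163 + 1810 = 4973 W.
Radiated: εσ·A_surf·T⁴ with A_surf = 4πr² = 31.37 m².
T⁴ = 4973/(0.37·5.67×10⁻⁸·31.37) = 7.556×10⁹ K⁴.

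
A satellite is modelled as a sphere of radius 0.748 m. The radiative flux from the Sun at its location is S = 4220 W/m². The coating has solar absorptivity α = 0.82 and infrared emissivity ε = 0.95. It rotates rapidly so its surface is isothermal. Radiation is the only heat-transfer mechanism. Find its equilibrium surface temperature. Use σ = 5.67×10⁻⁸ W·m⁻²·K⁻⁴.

At equilibrium, absorbed power = emitted power.
Absorbing cross-section = πr² = 1.758 m²; emitting surface = 4πr² = 7.031 m² (ratio 4).
αS·A_cross = εσ·A_surf·T⁴  ⇒  T⁴ = αS/(ε·4σ).
T⁴ = 0.820·4220/(0.95·4·5.67×10⁻⁸) = 1.606×10¹⁰ K⁴.
T = (1.606×10¹⁰)^(1/4).

T ≈ 356 K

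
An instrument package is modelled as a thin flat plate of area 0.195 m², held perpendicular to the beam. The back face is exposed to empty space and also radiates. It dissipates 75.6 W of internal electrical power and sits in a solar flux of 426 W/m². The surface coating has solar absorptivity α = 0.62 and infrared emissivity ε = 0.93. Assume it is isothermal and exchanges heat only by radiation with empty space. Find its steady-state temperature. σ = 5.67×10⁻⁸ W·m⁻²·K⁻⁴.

T ≈ 280 K

At steady state, absorbed solar power + internal power = radiated power.
Absorbed: α·S·A_cross = 0.62·426·0.1950 = 51.50 W (cross-section A).
Total input = 51.50 + 75.6 = 127.1 W.
Radiated: εσ·A_surf·T⁴ with A_surf = 2A = 0.3900 m².
T⁴ = 127.1/(0.93·5.67×10⁻⁸·0.3900) = 6.181×10⁹ K⁴.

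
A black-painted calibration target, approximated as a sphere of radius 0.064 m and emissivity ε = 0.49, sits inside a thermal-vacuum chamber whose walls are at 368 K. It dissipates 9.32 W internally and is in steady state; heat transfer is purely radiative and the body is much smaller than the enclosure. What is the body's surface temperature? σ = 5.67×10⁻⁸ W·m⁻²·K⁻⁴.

For a small grey body in a large enclosure, net radiated power = εσA(T⁴ − T_w⁴).
Steady state: P = εσA(T⁴ − T_w⁴) with A = 4πr² = 0.05147 m².
T⁴ = P/(εσA) + T_w⁴ = 9.32/(0.49·5.67×10⁻⁸·0.05147) + (368)⁴
    = 6.517×10⁹ + 1.834×10¹⁰ = 2.486×10¹⁰ K⁴.

T ≈ 397 K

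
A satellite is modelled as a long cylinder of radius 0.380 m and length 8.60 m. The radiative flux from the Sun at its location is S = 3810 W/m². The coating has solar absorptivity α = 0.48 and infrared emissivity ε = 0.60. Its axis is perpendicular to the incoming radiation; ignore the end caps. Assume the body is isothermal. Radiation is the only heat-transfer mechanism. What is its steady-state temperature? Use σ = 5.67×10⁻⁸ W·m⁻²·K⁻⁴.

T ≈ 362 K

At equilibrium, absorbed power = emitted power.
Absorbing cross-section = 2rL = 6.536 m²; emitting surface = 2πrL = 20.53 m² (ratio π).
αS·A_cross = εσ·A_surf·T⁴  ⇒  T⁴ = αS/(ε·πσ).
T⁴ = 0.480·3810/(0.60·π·5.67×10⁻⁸) = 1.711×10¹⁰ K⁴.
T = (1.711×10¹⁰)^(1/4).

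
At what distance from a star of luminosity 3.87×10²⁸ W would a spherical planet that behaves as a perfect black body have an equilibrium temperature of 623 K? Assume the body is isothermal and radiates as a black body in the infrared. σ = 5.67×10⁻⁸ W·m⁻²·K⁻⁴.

For an isothermal black-emitting sphere, (1−a)S·πr² = σ·4πr²·T⁴ ⇒ S = 4σT⁴/(1−a).
S = 4·5.67×10⁻⁸·(623)⁴/1.00 = 34170 W/m².
Flux falls as S = L/(4πd²), so d = √(L/(4πS)) = √(3.87×10²⁸/(4π·34170)).

d ≈ 3.00×10¹¹ m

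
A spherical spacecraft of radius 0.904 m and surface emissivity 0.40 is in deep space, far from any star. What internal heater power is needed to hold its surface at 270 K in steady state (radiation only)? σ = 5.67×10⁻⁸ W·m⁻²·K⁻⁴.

P = εσ·4πr²·T⁴.
4πr² = 10.27 m²; T⁴ = 5.314×10⁹ K⁴.
P = 0.40·5.67×10⁻⁸·10.27·5.314×10⁹.

P ≈ 1240 W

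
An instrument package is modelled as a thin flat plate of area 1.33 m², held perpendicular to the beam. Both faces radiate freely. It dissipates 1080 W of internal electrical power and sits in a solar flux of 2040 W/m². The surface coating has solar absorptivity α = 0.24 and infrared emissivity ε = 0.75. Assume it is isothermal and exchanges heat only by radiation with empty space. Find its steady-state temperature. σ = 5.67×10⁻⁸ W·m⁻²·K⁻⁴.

At steady state, absorbed solar power + internal power = radiated power.
Absorbed: α·S·A_cross = 0.24·2040·1.330 = 651.2 W (cross-section A).
Total input = 651.2 + 1080 = 1731 W.
Radiated: εσ·A_surf·T⁴ with A_surf = 2A = 2.660 m².
T⁴ = 1731/(0.75·5.67×10⁻⁸·2.660) = 1.530×10¹⁰ K⁴.

T ≈ 352 K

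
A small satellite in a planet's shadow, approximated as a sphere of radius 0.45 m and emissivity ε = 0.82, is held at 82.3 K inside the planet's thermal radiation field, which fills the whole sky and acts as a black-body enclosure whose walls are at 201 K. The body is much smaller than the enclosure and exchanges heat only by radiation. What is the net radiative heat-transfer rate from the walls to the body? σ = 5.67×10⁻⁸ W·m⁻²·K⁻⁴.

For a small grey body in a large enclosure: P_net = εσA(T_body⁴ − T_wall⁴).
A = 4πr² = 2.545 m²; T_body⁴ − T_wall⁴ = 4.588×10⁷ − 1.632×10⁹ = -1.586×10⁹ K⁴.
|P_net| = 0.82·5.67×10⁻⁸·2.545·1.586×10⁹.

P_net ≈ 188 W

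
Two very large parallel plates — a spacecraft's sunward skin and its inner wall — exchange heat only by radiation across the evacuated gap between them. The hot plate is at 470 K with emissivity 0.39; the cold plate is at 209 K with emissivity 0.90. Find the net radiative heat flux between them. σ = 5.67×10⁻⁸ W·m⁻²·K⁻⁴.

q ≈ 994 W/m²

For two infinite grey parallel plates, q = σ(T₁⁴ − T₂⁴)/(1/ε₁ + 1/ε₂ − 1).
T₁⁴ − T₂⁴ = 4.880×10¹⁰ − 1.908×10⁹ = 4.689×10¹⁰ K⁴.
1/ε₁ + 1/ε₂ − 1 = 2.564 + 1.111 − 1 = 2.675.
q = 5.67×10⁻⁸ × 4.689×10¹⁰ / 2.675.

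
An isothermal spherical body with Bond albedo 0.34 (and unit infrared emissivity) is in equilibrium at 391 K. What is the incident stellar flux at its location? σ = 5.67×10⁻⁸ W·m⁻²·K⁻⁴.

S ≈ 8030 W/m²

(1−a)S·πr² = σ·4πr²·T⁴ ⇒ S = 4σT⁴/(1−a).
S = 4·5.67×10⁻⁸·2.337×10¹⁰/0.660.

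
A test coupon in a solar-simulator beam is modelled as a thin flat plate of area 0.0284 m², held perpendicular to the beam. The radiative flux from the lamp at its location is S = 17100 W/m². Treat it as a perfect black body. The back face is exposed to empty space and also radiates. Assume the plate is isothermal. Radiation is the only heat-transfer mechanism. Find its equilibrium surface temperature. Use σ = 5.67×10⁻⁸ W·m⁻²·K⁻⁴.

T ≈ 623 K

At equilibrium, absorbed power = emitted power.
Absorbing cross-section = A = 0.02840 m²; emitting surface = 2A = 0.05680 m² (ratio 2).
S·A_cross = εσ·A_surf·T⁴  ⇒  T⁴ = S/(2σ).
T⁴ = 1.00·17100/(2·5.67×10⁻⁸) = 1.508×10¹¹ K⁴.
T = (1.508×10¹¹)^(1/4).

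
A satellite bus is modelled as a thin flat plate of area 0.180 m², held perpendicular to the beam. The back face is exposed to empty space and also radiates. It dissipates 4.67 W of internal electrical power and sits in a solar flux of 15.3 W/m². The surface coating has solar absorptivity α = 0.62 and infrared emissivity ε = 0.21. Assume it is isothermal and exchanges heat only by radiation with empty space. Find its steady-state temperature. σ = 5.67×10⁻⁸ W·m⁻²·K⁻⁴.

At steady state, absorbed solar power + internal power = radiated power.
Absorbed: α·S·A_cross = 0.62·15.3·0.1800 = 1.707 W (cross-section A).
Total input = 1.707 + 4.67 = 6.377 W.
Radiated: εσ·A_surf·T⁴ with A_surf = 2A = 0.3600 m².
T⁴ = 6.377/(0.21·5.67×10⁻⁸·0.3600) = 1.488×10⁹ K⁴.

T ≈ 196 K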